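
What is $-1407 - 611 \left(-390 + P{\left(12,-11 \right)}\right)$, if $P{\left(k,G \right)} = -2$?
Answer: $238105$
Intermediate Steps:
$-1407 - 611 \left(-390 + P{\left(12,-11 \right)}\right) = -1407 - 611 \left(-390 - 2\right) = -1407 - -239512 = -1407 + 239512 = 238105$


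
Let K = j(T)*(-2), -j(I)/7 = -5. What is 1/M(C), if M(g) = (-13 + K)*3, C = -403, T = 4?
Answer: -1/249 ≈ -0.0040161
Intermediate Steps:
j(I) = 35 (j(I) = -7*(-5) = 35)
K = -70 (K = 35*(-2) = -70)
M(g) = -249 (M(g) = (-13 - 70)*3 = -83*3 = -249)
1/M(C) = 1/(-249) = -1/249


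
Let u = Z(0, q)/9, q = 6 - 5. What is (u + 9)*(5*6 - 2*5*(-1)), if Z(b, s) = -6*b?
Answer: 360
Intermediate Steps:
q = 1
u = 0 (u = -6*0/9 = 0*(⅑) = 0)
(u + 9)*(5*6 - 2*5*(-1)) = (0 + 9)*(5*6 - 2*5*(-1)) = 9*(30 - 10*(-1)) = 9*(30 + 10) = 9*40 = 360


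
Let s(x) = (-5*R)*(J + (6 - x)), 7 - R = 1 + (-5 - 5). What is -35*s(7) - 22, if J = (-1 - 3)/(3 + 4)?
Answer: -4422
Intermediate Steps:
R = 16 (R = 7 - (1 + (-5 - 5)) = 7 - (1 - 10) = 7 - 1*(-9) = 7 + 9 = 16)
J = -4/7 ≈ -0.57143
s(x) = -3040/7 + 80*x (s(x) = (-5*16)*(-4/7 + (6 - x)) = -80*(38/7 - x) = -3040/7 + 80*x)
-35*s(7) - 22 = -35*(-3040/7 + 80*7) - 22 = -35*(-3040/7 + 560) - 22 = -35*880/7 - 22 = -4400 - 22 = -4422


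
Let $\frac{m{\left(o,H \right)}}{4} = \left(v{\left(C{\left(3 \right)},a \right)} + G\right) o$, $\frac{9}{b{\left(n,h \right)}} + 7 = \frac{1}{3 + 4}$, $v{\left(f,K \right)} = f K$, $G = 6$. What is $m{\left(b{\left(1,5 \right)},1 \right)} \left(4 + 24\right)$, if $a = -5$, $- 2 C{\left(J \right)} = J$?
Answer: $- \frac{3969}{2} \approx -1984.5$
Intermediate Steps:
$C{\left(J \right)} = - \frac{J}{2}$
$v{\left(f,K \right)} = K f$
$b{\left(n,h \right)} = - \frac{21}{16}$ ($b{\left(n,h \right)} = \frac{9}{-7 + \frac{1}{3 + 4}} = \frac{9}{-7 + \frac{1}{7}} = \frac{9}{- \frac{48}{7}} = 9 \left(- \frac{7}{48}\right) = - \frac{21}{16}$)
$m{\left(o,H \right)} = 54 o$ ($m{\left(o,H \right)} = 4 \left(- 5 \left(\left(- \frac{1}{2}\right) 3\right) + 6\right) o = 4 \left(\left(-5\right) \left(- \frac{3}{2}\right) + 6\right) o = 4 \left(\frac{15}{2} + 6\right) o = 4 \frac{27 o}{2} = 54 o$)
$m{\left(b{\left(1,5 \right)},1 \right)} \left(4 + 24\right) = 54 \left(- \frac{21}{16}\right) \left(4 + 24\right) = \left(- \frac{567}{8}\right) 28 = - \frac{3969}{2}$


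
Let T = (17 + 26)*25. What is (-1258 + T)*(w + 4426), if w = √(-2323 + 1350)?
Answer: -809958 - 183*I*√973 ≈ -8.0996e+5 - 5708.3*I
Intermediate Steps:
T = 1075 (T = 43*25 = 1075)
w = I*√973 (w = √(-973) = I*√973 ≈ 31.193*I)
(-1258 + T)*(w + 4426) = (-1258 + 1075)*(I*√973 + 4426) = -183*(4426 + I*√973) = -809958 - 183*I*√973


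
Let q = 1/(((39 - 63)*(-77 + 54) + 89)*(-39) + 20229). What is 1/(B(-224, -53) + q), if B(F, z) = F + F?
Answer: -4770/2136961 ≈ -0.0022321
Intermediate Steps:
B(F, z) = 2*F
q = -1/4770 (q = 1/((-24*(-23) + 89)*(-39) + 20229) = 1/((552 + 89)*(-39) + 20229) = 1/(641*(-39) + 20229) = 1/(-24999 + 20229) = 1/(-4770) = -1/4770 ≈ -0.00020964)
1/(B(-224, -53) + q) = 1/(2*(-224) - 1/4770) = 1/(-448 - 1/4770) = 1/(-2136961/4770) = -4770/2136961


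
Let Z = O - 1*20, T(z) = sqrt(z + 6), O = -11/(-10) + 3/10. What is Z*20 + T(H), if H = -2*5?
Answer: -372 + 2*I ≈ -372.0 + 2.0*I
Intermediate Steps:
O = 7/5 (O = -11*(-1/10) + 3*(1/10) = 11/10 + 3/10 = 7/5 ≈ 1.4000)
H = -10
T(z) = sqrt(6 + z)
Z = -93/5 (Z = 7/5 - 1*20 = 7/5 - 20 = -93/5 ≈ -18.600)
Z*20 + T(H) = -93/5*20 + sqrt(6 - 10) = -372 + sqrt(-4) = -372 + 2*I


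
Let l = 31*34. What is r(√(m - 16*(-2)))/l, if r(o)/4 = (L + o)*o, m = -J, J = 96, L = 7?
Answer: -128/527 + 112*I/527 ≈ -0.24288 + 0.21252*I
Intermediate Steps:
m = -96 (m = -1*96 = -96)
l = 1054
r(o) = 4*o*(7 + o) (r(o) = 4*((7 + o)*o) = 4*(o*(7 + o)) = 4*o*(7 + o))
r(√(m - 16*(-2)))/l = (4*√(-96 - 16*(-2))*(7 + √(-96 - 16*(-2))))/1054 = (4*√(-96 + 32)*(7 + √(-96 + 32)))*(1/1054) = (4*√(-64)*(7 + √(-64)))*(1/1054) = (4*(8*I)*(7 + 8*I))*(1/1054) = (32*I*(7 + 8*I))*(1/1054) = 16*I*(7 + 8*I)/527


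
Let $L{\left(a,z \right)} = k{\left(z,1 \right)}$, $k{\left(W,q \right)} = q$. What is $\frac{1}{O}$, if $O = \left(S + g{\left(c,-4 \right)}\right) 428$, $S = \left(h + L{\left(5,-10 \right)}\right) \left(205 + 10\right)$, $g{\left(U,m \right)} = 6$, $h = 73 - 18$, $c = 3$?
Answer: $\frac{1}{5155688} \approx 1.9396 \cdot 10^{-7}$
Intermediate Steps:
$h = 55$ ($h = 73 - 18 = 55$)
$L{\left(a,z \right)} = 1$
$S = 12040$ ($S = \left(55 + 1\right) \left(205 + 10\right) = 56 \cdot 215 = 12040$)
$O = 5155688$ ($O = \left(12040 + 6\right) 428 = 12046 \cdot 428 = 5155688$)
$\frac{1}{O} = \frac{1}{5155688}$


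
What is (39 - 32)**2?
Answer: 49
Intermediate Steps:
(39 - 32)**2 = 7**2 = 49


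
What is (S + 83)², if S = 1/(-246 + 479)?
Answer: 374035600/54289 ≈ 6889.7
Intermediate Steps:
S = 1/233 ≈ 0.0042918
(S + 83)² = (1/233 + 83)² = (19340/233)² = 374035600/54289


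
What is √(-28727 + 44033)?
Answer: √15306 ≈ 123.72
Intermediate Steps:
√(-28727 + 44033) = √15306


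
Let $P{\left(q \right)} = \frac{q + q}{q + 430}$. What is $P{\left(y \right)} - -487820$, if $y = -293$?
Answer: $\frac{66830754}{137} \approx 4.8782 \cdot 10^{5}$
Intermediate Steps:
$P{\left(q \right)} = \frac{2 q}{430 + q}$
$P{\left(y \right)} - -487820 = 2 \left(-293\right) \frac{1}{430 - 293} - -487820 = 2 \left(-293\right) \frac{1}{137} + 487820 = - \frac{586}{137} + 487820 = \frac{66830754}{137}$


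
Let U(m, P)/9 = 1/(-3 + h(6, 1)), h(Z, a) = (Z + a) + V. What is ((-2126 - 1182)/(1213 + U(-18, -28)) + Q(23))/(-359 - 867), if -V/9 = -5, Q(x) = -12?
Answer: 218861/18220199 ≈ 0.012012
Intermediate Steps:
V = 45 (V = -9*(-5) = 45)
h(Z, a) = 45 + Z + a (h(Z, a) = (Z + a) + 45 = 45 + Z + a)
U(m, P) = 9/49 (U(m, P) = 9/(-3 + (45 + 6 + 1)) = 9/(-3 + 52) = 9/49)
((-2126 - 1182)/(1213 + U(-18, -28)) + Q(23))/(-359 - 867) = ((-2126 - 1182)/(1213 + 9/49) - 12)/(-359 - 867) = (-3308/59446/49 - 12)/(-1226) = (-3308*49/59446 - 12)*(-1/1226) = (-81046/29723 - 12)*(-1/1226) = -437722/29723*(-1/1226) = 218861/18220199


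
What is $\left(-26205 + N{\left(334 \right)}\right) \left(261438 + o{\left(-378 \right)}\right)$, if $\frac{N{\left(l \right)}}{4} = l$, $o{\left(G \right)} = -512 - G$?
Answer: $-6498369176$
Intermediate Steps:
$N{\left(l \right)} = 4 l$
$\left(-26205 + N{\left(334 \right)}\right) \left(261438 + o{\left(-378 \right)}\right) = \left(-26205 + 4 \cdot 334\right) \left(261438 - 134\right) = \left(-26205 + 1336\right) \left(261438 + \left(-512 + 378\right)\right) = - 24869 \left(261438 - 134\right) = \left(-24869\right) 261304 = -6498369176$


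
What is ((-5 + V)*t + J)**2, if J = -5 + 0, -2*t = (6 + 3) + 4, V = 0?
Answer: 3025/4 ≈ 756.25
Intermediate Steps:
t = -13/2 (t = -((6 + 3) + 4)/2 = -(9 + 4)/2 = -1/2*13 = -13/2 ≈ -6.5000)
J = -5
((-5 + V)*t + J)**2 = ((-5 + 0)*(-13/2) - 5)**2 = (-5*(-13/2) - 5)**2 = (65/2 - 5)**2 = (55/2)**2 = 3025/4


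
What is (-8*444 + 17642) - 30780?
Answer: -16690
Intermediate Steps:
(-8*444 + 17642) - 30780 = (-3552 + 17642) - 30780 = 14090 - 30780 = -16690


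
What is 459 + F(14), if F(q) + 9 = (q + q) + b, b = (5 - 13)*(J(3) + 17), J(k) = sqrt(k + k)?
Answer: 342 - 8*sqrt(6) ≈ 322.40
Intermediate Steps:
J(k) = sqrt(2)*sqrt(k) (J(k) = sqrt(2*k) = sqrt(2)*sqrt(k))
b = -136 - 8*sqrt(6) (b = (5 - 13)*(sqrt(2)*sqrt(3) + 17) = -8*(sqrt(6) + 17) = -8*(17 + sqrt(6)) = -136 - 8*sqrt(6) ≈ -155.60)
F(q) = -145 - 8*sqrt(6) + 2*q (F(q) = -9 + ((q + q) + (-136 - 8*sqrt(6))) = -9 + (2*q + (-136 - 8*sqrt(6))) = -9 + (-136 - 8*sqrt(6) + 2*q) = -145 - 8*sqrt(6) + 2*q)
459 + F(14) = 459 + (-145 - 8*sqrt(6) + 2*14) = 459 + (-145 - 8*sqrt(6) + 28) = 459 + (-117 - 8*sqrt(6)) = 342 - 8*sqrt(6)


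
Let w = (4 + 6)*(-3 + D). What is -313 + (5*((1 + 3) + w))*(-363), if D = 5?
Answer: -43873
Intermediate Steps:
w = 20 (w = (4 + 6)*(-3 + 5) = 10*2 = 20)
-313 + (5*((1 + 3) + w))*(-363) = -313 + (5*((1 + 3) + 20))*(-363) = -313 + (5*(4 + 20))*(-363) = -313 + (5*24)*(-363) = -313 + 120*(-363) = -313 - 43560 = -43873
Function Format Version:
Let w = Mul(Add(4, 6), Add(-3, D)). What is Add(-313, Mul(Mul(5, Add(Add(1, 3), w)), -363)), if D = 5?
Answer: -43873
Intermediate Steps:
w = 20 (w = Mul(Add(4, 6), Add(-3, 5)) = Mul(10, 2) = 20)
Add(-313, Mul(Mul(5, Add(Add(1, 3), w)), -363)) = Add(-313, Mul(Mul(5, Add(Add(1, 3), 20)), -363)) = Add(-313, Mul(Mul(5, Add(4, 20)), -363)) = Add(-313, Mul(Mul(5, 24), -363)) = Add(-313, Mul(120, -363)) = Add(-313, -43560) = -43873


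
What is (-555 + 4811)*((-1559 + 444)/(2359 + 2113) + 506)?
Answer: 1203233444/559 ≈ 2.1525e+6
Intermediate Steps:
(-555 + 4811)*((-1559 + 444)/(2359 + 2113) + 506) = 4256*(-1115/4472 + 506) = 4256*(2261717/4472) = 1203233444/559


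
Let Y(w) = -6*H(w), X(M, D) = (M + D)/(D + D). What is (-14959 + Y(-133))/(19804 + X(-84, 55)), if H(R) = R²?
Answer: -13320230/2178411 ≈ -6.1147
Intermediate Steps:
X(M, D) = (D + M)/(2*D) (X(M, D) = (D + M)/((2*D)) = (D + M)*(1/(2*D)) = (D + M)/(2*D))
Y(w) = -6*w²
(-14959 + Y(-133))/(19804 + X(-84, 55)) = (-14959 - 6*(-133)²)/(19804 + (½)*(55 - 84)/55) = (-14959 - 6*17689)/(19804 + (½)*(1/55)*(-29)) = (-14959 - 106134)/(19804 - 29/110) = -121093/2178411/110 = -121093*110/2178411 = -13320230/2178411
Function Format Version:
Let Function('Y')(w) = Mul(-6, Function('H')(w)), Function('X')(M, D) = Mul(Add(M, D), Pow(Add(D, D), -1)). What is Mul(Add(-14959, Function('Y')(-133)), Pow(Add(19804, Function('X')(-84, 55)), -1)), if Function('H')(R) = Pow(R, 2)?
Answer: Rational(-13320230, 2178411) ≈ -6.1147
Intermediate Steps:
Function('X')(M, D) = Mul(Rational(1, 2), Pow(D, -1), Add(D, M)) (Function('X')(M, D) = Mul(Add(D, M), Pow(Mul(2, D), -1)) = Mul(Add(D, M), Mul(Rational(1, 2), Pow(D, -1))) = Mul(Rational(1, 2), Pow(D, -1), Add(D, M)))
Function('Y')(w) = Mul(-6, Pow(w, 2))
Mul(Add(-14959, Function('Y')(-133)), Pow(Add(19804, Function('X')(-84, 55)), -1)) = Mul(Add(-14959, Mul(-6, Pow(-133, 2))), Pow(Add(19804, Mul(Rational(1, 2), Pow(55, -1), Add(55, -84))), -1)) = Mul(Add(-14959, Mul(-6, 17689)), Pow(Add(19804, Mul(Rational(1, 2), Rational(1, 55), -29)), -1)) = Mul(Add(-14959, -106134), Pow(Add(19804, Rational(-29, 110)), -1)) = Mul(-121093, Pow(Rational(2178411, 110), -1)) = Mul(-121093, Rational(110, 2178411)) = Rational(-13320230, 2178411)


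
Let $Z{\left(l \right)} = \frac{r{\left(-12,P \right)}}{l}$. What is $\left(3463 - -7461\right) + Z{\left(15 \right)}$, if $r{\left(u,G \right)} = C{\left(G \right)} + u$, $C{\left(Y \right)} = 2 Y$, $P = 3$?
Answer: $\frac{54618}{5} \approx 10924.0$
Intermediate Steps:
$r{\left(u,G \right)} = u + 2 G$ ($r{\left(u,G \right)} = 2 G + u = u + 2 G$)
$Z{\left(l \right)} = - \frac{6}{l}$ ($Z{\left(l \right)} = \frac{-12 + 2 \cdot 3}{l} = \frac{-12 + 6}{l} = - \frac{6}{l}$)
$\left(3463 - -7461\right) + Z{\left(15 \right)} = \left(3463 - -7461\right) - \frac{6}{15} = \left(3463 + 7461\right) - \frac{2}{5} = 10924 - \frac{2}{5} = \frac{54618}{5}$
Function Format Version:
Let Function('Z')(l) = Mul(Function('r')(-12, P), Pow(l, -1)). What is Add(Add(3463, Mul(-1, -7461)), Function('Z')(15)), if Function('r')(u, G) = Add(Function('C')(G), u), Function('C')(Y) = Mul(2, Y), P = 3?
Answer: Rational(54618, 5) ≈ 10924.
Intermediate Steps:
Function('r')(u, G) = Add(u, Mul(2, G)) (Function('r')(u, G) = Add(Mul(2, G), u) = Add(u, Mul(2, G)))
Function('Z')(l) = Mul(-6, Pow(l, -1)) (Function('Z')(l) = Mul(Add(-12, Mul(2, 3)), Pow(l, -1)) = Mul(Add(-12, 6), Pow(l, -1)) = Mul(-6, Pow(l, -1)))
Add(Add(3463, Mul(-1, -7461)), Function('Z')(15)) = Add(Add(3463, Mul(-1, -7461)), Mul(-6, Pow(15, -1))) = Add(Add(3463, 7461), Mul(-6, Rational(1, 15))) = Add(10924, Rational(-2, 5)) = Rational(54618, 5)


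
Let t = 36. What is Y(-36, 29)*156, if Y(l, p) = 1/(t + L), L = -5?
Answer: 156/31 ≈ 5.0323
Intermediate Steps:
Y(l, p) = 1/31 (Y(l, p) = 1/(36 - 5) = 1/31)
Y(-36, 29)*156 = (1/31)*156 = 156/31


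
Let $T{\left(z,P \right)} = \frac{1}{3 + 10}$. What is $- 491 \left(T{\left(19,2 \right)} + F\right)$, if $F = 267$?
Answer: $- \frac{1704752}{13} \approx -1.3113 \cdot 10^{5}$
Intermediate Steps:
$T{\left(z,P \right)} = \frac{1}{13}$
$- 491 \left(T{\left(19,2 \right)} + F\right) = - 491 \left(\frac{1}{13} + 267\right) = \left(-491\right) \frac{3472}{13} = - \frac{1704752}{13}$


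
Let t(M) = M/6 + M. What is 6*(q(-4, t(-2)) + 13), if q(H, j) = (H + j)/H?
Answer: 175/2 ≈ 87.500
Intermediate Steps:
t(M) = 7*M/6 (t(M) = M*(1/6) + M = M/6 + M = 7*M/6)
q(H, j) = (H + j)/H
6*(q(-4, t(-2)) + 13) = 6*((-4 + (7/6)*(-2))/(-4) + 13) = 6*(-(-4 - 7/3)/4 + 13) = 6*(-1/4*(-19/3) + 13) = 6*(19/12 + 13) = 6*(175/12) = 175/2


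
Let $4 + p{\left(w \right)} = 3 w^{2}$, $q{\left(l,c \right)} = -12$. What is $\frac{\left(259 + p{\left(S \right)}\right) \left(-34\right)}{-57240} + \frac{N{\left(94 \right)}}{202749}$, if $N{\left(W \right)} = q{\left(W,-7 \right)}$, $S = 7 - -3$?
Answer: $\frac{42502075}{128948364} \approx 0.32961$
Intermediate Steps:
$S = 10$ ($S = 7 + 3 = 10$)
$N{\left(W \right)} = -12$
$p{\left(w \right)} = -4 + 3 w^{2}$
$\frac{\left(259 + p{\left(S \right)}\right) \left(-34\right)}{-57240} + \frac{N{\left(94 \right)}}{202749} = \frac{\left(259 - \left(4 - 3 \cdot 10^{2}\right)\right) \left(-34\right)}{-57240} - \frac{12}{202749} = \left(259 + \left(-4 + 3 \cdot 100\right)\right) \left(-34\right) \left(- \frac{1}{57240}\right) - \frac{4}{67583} = \left(259 + \left(-4 + 300\right)\right) \left(-34\right) \left(- \frac{1}{57240}\right) - \frac{4}{67583} = \left(259 + 296\right) \left(-34\right) \left(- \frac{1}{57240}\right) - \frac{4}{67583} = 555 \left(-34\right) \left(- \frac{1}{57240}\right) - \frac{4}{67583} = \left(-18870\right) \left(- \frac{1}{57240}\right) - \frac{4}{67583} = \frac{629}{1908} - \frac{4}{67583} = \frac{42502075}{128948364}$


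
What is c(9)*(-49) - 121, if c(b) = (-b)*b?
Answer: 3848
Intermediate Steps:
c(b) = -b**2
c(9)*(-49) - 121 = -1*9**2*(-49) - 121 = -1*81*(-49) - 121 = -81*(-49) - 121 = 3969 - 121 = 3848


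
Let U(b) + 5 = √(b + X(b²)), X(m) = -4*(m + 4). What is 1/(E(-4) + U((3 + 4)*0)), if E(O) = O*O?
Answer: 11/137 - 4*I/137 ≈ 0.080292 - 0.029197*I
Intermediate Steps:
X(m) = -16 - 4*m (X(m) = -4*(4 + m) = -16 - 4*m)
U(b) = -5 + √(-16 + b - 4*b²) (U(b) = -5 + √(b + (-16 - 4*b²)) = -5 + √(-16 + b - 4*b²))
E(O) = O²
1/(E(-4) + U((3 + 4)*0)) = 1/((-4)² + (-5 + √(-16 + (3 + 4)*0 - 4*((3 + 4)*0)²))) = 1/(16 + (-5 + √(-16 + 7*0 - 4*(7*0)²))) = 1/(16 + (-5 + √(-16 + 0 - 4*0²))) = 1/(16 + (-5 + √(-16 + 0 - 4*0))) = 1/(16 + (-5 + √(-16 + 0 + 0))) = 1/(16 + (-5 + √(-16))) = 1/(16 + (-5 + 4*I)) = 1/(11 + 4*I) = (11 - 4*I)/137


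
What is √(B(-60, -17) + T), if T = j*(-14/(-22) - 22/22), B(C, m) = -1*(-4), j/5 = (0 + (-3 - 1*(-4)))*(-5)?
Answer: 12*√11/11 ≈ 3.6181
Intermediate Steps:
j = -25 (j = 5*((0 + (-3 - 1*(-4)))*(-5)) = 5*((0 + (-3 + 4))*(-5)) = 5*((0 + 1)*(-5)) = 5*(1*(-5)) = 5*(-5) = -25)
B(C, m) = 4
T = 100/11 (T = -25*(-14/(-22) - 22/22) = -25*(-14*(-1/22) - 22*1/22) = -25*(7/11 - 1) = -25*(-4/11) = 100/11 ≈ 9.0909)
√(B(-60, -17) + T) = √(4 + 100/11) = √(144/11) = 12*√11/11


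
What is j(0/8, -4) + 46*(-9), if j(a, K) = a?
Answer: -414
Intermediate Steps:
j(0/8, -4) + 46*(-9) = 0/8 + 46*(-9) = 0*(⅛) - 414 = 0 - 414 = -414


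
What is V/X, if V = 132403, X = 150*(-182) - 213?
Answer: -132403/27513 ≈ -4.8124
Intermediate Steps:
X = -27513 (X = -27300 - 213 = -27513)
V/X = 132403/(-27513) = 132403*(-1/27513) = -132403/27513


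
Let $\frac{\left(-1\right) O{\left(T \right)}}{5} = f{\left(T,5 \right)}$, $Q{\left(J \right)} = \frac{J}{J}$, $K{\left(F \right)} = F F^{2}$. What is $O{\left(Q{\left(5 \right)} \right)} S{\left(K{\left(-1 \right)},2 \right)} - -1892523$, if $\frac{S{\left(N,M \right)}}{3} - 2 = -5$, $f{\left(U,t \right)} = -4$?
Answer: $1892343$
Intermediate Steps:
$K{\left(F \right)} = F^{3}$
$S{\left(N,M \right)} = -9$ ($S{\left(N,M \right)} = 6 + 3 \left(-5\right) = 6 - 15 = -9$)
$Q{\left(J \right)} = 1$
$O{\left(T \right)} = 20$ ($O{\left(T \right)} = \left(-5\right) \left(-4\right) = 20$)
$O{\left(Q{\left(5 \right)} \right)} S{\left(K{\left(-1 \right)},2 \right)} - -1892523 = 20 \left(-9\right) - -1892523 = -180 + 1892523 = 1892343$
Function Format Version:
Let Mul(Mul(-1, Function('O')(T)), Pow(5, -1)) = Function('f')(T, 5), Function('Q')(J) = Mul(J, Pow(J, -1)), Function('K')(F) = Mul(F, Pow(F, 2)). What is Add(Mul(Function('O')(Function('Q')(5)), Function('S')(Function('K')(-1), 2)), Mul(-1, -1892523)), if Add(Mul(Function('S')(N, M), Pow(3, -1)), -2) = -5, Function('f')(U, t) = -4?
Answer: 1892343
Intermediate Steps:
Function('K')(F) = Pow(F, 3)
Function('S')(N, M) = -9 (Function('S')(N, M) = Add(6, Mul(3, -5)) = Add(6, -15) = -9)
Function('Q')(J) = 1
Function('O')(T) = 20 (Function('O')(T) = Mul(-5, -4) = 20)
Add(Mul(Function('O')(Function('Q')(5)), Function('S')(Function('K')(-1), 2)), Mul(-1, -1892523)) = Add(Mul(20, -9), Mul(-1, -1892523)) = Add(-180, 1892523) = 1892343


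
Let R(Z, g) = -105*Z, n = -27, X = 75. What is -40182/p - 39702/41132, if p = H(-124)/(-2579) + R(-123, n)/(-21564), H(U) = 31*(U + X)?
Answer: 18704960096129/4621022 ≈ 4.0478e+6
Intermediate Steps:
H(U) = 2325 + 31*U (H(U) = 31*(U + 75) = 31*(75 + U) = 2325 + 31*U)
p = -61341/6179284 (p = (2325 + 31*(-124))/(-2579) - 105*(-123)/(-21564) = (2325 - 3844)*(-1/2579) + 12915*(-1/21564) = -1519*(-1/2579) - 1435/2396 = 1519/2579 - 1435/2396 = -61341/6179284 ≈ -0.0099269)
-40182/p - 39702/41132 = -40182/(-61341/6179284) - 39702/41132 = -40182*(-6179284/61341) - 39702*1/41132 = 82765329896/20447 - 1527/1582 = 18704960096129/4621022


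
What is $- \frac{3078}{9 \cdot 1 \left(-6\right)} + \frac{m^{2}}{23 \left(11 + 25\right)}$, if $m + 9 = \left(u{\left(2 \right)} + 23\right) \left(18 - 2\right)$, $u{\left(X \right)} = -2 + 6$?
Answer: $\frac{25125}{92} \approx 273.1$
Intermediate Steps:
$u{\left(X \right)} = 4$
$m = 423$ ($m = -9 + \left(4 + 23\right) \left(18 - 2\right) = -9 + 27 \cdot 16 = -9 + 432 = 423$)
$- \frac{3078}{9 \cdot 1 \left(-6\right)} + \frac{m^{2}}{23 \left(11 + 25\right)} = - \frac{3078}{9 \cdot 1 \left(-6\right)} + \frac{423^{2}}{23 \left(11 + 25\right)} = - \frac{3078}{9 \left(-6\right)} + \frac{178929}{23 \cdot 36} = - \frac{3078}{-54} + \frac{178929}{828} = \left(-3078\right) \left(- \frac{1}{54}\right) + 178929 \cdot \frac{1}{828} = 57 + \frac{19881}{92} = \frac{25125}{92}$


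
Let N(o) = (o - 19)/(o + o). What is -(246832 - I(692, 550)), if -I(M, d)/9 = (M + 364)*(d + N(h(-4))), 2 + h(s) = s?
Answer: -5493832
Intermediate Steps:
h(s) = -2 + s
N(o) = (-19 + o)/(2*o) (N(o) = (-19 + o)/((2*o)) = (-19 + o)*(1/(2*o)) = (-19 + o)/(2*o))
I(M, d) = -9*(364 + M)*(25/12 + d) (I(M, d) = -9*(M + 364)*(d + (-19 + (-2 - 4))/(2*(-2 - 4))) = -9*(364 + M)*(d + (½)*(-19 - 6)/(-6)) = -9*(364 + M)*(d + (½)*(-⅙)*(-25)) = -9*(364 + M)*(d + 25/12) = -9*(364 + M)*(25/12 + d))
-(246832 - I(692, 550)) = -(246832 - (-6825 - 3276*550 - 75/4*692 - 9*692*550)) = -(246832 - (-6825 - 1801800 - 12975 - 3425400)) = -(246832 - 1*(-5247000)) = -(246832 + 5247000) = -1*5493832 = -5493832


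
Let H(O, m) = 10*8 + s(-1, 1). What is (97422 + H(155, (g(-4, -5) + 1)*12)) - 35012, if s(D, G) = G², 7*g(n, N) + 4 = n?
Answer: 62491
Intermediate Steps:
g(n, N) = -4/7 + n/7
H(O, m) = 81 (H(O, m) = 10*8 + 1² = 80 + 1 = 81)
(97422 + H(155, (g(-4, -5) + 1)*12)) - 35012 = (97422 + 81) - 35012 = 97503 - 35012 = 62491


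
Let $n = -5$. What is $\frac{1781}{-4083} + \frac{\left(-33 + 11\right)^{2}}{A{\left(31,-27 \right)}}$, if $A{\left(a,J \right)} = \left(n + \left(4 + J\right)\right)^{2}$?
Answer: $\frac{144967}{800268} \approx 0.18115$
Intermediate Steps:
$A{\left(a,J \right)} = \left(-1 + J\right)^{2}$ ($A{\left(a,J \right)} = \left(-5 + \left(4 + J\right)\right)^{2} = \left(-1 + J\right)^{2}$)
$\frac{1781}{-4083} + \frac{\left(-33 + 11\right)^{2}}{A{\left(31,-27 \right)}} = \frac{1781}{-4083} + \frac{\left(-33 + 11\right)^{2}}{\left(-1 - 27\right)^{2}} = 1781 \left(- \frac{1}{4083}\right) + \frac{\left(-22\right)^{2}}{\left(-28\right)^{2}} = - \frac{1781}{4083} + \frac{484}{784} = - \frac{1781}{4083} + 484 \cdot \frac{1}{784} = - \frac{1781}{4083} + \frac{121}{196} = \frac{144967}{800268}$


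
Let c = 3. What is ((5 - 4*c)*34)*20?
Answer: -4760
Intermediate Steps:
((5 - 4*c)*34)*20 = ((5 - 4*3)*34)*20 = ((5 - 12)*34)*20 = -7*34*20 = -238*20 = -4760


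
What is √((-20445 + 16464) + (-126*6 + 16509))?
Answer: 6*√327 ≈ 108.50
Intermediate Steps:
√((-20445 + 16464) + (-126*6 + 16509)) = √(-3981 + (-756 + 16509)) = √(-3981 + 15753) = √11772 = 6*√327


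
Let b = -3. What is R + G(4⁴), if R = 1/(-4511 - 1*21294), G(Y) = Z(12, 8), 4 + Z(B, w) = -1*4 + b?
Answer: -283856/25805 ≈ -11.000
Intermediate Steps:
Z(B, w) = -11 (Z(B, w) = -4 + (-1*4 - 3) = -4 + (-4 - 3) = -4 - 7 = -11)
G(Y) = -11
R = -1/25805 (R = 1/(-4511 - 21294) = 1/(-25805) = -1/25805 ≈ -3.8752e-5)
R + G(4⁴) = -1/25805 - 11 = -283856/25805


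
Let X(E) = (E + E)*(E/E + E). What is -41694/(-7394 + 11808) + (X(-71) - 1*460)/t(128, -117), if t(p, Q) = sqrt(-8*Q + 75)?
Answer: -20847/2207 + 3160*sqrt(1011)/337 ≈ 288.70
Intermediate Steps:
X(E) = 2*E*(1 + E) (X(E) = (2*E)*(1 + E) = 2*E*(1 + E))
t(p, Q) = sqrt(75 - 8*Q)
-41694/(-7394 + 11808) + (X(-71) - 1*460)/t(128, -117) = -41694/(-7394 + 11808) + (2*(-71)*(1 - 71) - 1*460)/(sqrt(75 - 8*(-117))) = -41694/4414 + (2*(-71)*(-70) - 460)/(sqrt(75 + 936)) = -41694*1/4414 + (9940 - 460)/(sqrt(1011)) = -20847/2207 + 9480*(sqrt(1011)/1011) = -20847/2207 + 3160*sqrt(1011)/337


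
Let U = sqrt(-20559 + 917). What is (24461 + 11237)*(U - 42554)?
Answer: -1519092692 + 35698*I*sqrt(19642) ≈ -1.5191e+9 + 5.0031e+6*I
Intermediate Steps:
U = I*sqrt(19642) (U = sqrt(-19642) = I*sqrt(19642) ≈ 140.15*I)
(24461 + 11237)*(U - 42554) = (24461 + 11237)*(I*sqrt(19642) - 42554) = 35698*(-42554 + I*sqrt(19642)) = -1519092692 + 35698*I*sqrt(19642)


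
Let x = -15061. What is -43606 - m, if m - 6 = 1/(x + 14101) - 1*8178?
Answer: -34016639/960 ≈ -35434.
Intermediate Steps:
m = -7845121/960 (m = 6 + (1/(-15061 + 14101) - 1*8178) = 6 + (1/(-960) - 8178) = 6 + (-1/960 - 8178) = 6 - 7850881/960 = -7845121/960 ≈ -8172.0)
-43606 - m = -43606 - 1*(-7845121/960) = -43606 + 7845121/960 = -34016639/960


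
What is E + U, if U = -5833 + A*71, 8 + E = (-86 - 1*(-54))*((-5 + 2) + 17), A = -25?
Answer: -8064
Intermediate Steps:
E = -456 (E = -8 + (-86 - 1*(-54))*((-5 + 2) + 17) = -8 + (-86 + 54)*(-3 + 17) = -8 - 32*14 = -8 - 448 = -456)
U = -7608 (U = -5833 - 25*71 = -5833 - 1775 = -7608)
E + U = -456 - 7608 = -8064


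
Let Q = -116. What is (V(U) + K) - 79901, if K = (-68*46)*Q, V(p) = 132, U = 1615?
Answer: 283079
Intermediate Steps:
K = 362848 (K = -68*46*(-116) = -3128*(-116) = 362848)
(V(U) + K) - 79901 = (132 + 362848) - 79901 = 362980 - 79901 = 283079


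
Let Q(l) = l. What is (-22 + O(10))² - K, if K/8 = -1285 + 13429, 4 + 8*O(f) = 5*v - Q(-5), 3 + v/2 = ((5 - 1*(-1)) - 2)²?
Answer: -6215703/64 ≈ -97120.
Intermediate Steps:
v = 26 (v = -6 + 2*((5 - 1*(-1)) - 2)² = -6 + 2*((5 + 1) - 2)² = -6 + 2*(6 - 2)² = -6 + 2*4² = -6 + 2*16 = -6 + 32 = 26)
O(f) = 131/8 (O(f) = -½ + (5*26 - 1*(-5))/8 = -½ + (130 + 5)/8 = -½ + (⅛)*135 = -½ + 135/8 = 131/8)
K = 97152 (K = 8*(-1285 + 13429) = 8*12144 = 97152)
(-22 + O(10))² - K = (-22 + 131/8)² - 1*97152 = (-45/8)² - 97152 = 2025/64 - 97152 = -6215703/64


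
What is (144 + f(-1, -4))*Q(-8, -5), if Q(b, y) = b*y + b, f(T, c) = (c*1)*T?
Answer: 4736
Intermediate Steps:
f(T, c) = T*c (f(T, c) = c*T = T*c)
Q(b, y) = b + b*y
(144 + f(-1, -4))*Q(-8, -5) = (144 - 1*(-4))*(-8*(1 - 5)) = (144 + 4)*(-8*(-4)) = 148*32 = 4736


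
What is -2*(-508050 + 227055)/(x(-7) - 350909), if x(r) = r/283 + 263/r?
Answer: -1113302190/695225207 ≈ -1.6014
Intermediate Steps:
x(r) = 263/r + r/283 (x(r) = r*(1/283) + 263/r = r/283 + 263/r = 263/r + r/283)
-2*(-508050 + 227055)/(x(-7) - 350909) = -2*(-508050 + 227055)/((263/(-7) + (1/283)*(-7)) - 350909) = -(-561990)/((263*(-⅐) - 7/283) - 350909) = -(-561990)/((-263/7 - 7/283) - 350909) = -(-561990)/(-74478/1981 - 350909) = -(-561990)/(-695225207/1981) = -(-561990)*(-1981)/695225207 = -2*556651095/695225207 = -1113302190/695225207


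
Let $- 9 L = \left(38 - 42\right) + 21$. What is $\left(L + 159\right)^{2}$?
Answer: $\frac{1999396}{81} \approx 24684.0$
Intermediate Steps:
$L = - \frac{17}{9}$ ($L = - \frac{\left(38 - 42\right) + 21}{9} = - \frac{-4 + 21}{9} = \left(- \frac{1}{9}\right) 17 = - \frac{17}{9} \approx -1.8889$)
$\left(L + 159\right)^{2} = \left(- \frac{17}{9} + 159\right)^{2} = \left(\frac{1414}{9}\right)^{2} = \frac{1999396}{81}$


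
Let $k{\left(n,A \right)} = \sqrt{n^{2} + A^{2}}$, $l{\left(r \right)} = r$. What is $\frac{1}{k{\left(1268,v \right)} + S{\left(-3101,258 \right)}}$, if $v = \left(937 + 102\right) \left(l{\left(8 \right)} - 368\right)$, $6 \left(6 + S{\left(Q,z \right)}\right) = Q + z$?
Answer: $\frac{17274}{5036662770623} + \frac{144 \sqrt{8744220589}}{5036662770623} \approx 2.6769 \cdot 10^{-6}$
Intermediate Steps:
$S{\left(Q,z \right)} = -6 + \frac{Q}{6} + \frac{z}{6}$ ($S{\left(Q,z \right)} = -6 + \frac{Q + z}{6} = -6 + \left(\frac{Q}{6} + \frac{z}{6}\right) = -6 + \frac{Q}{6} + \frac{z}{6}$)
$v = -374040$ ($v = \left(937 + 102\right) \left(8 - 368\right) = 1039 \left(-360\right) = -374040$)
$k{\left(n,A \right)} = \sqrt{A^{2} + n^{2}}$
$\frac{1}{k{\left(1268,v \right)} + S{\left(-3101,258 \right)}} = \frac{1}{\sqrt{\left(-374040\right)^{2} + 1268^{2}} + \left(-6 + \frac{1}{6} \left(-3101\right) + \frac{1}{6} \cdot 258\right)} = \frac{1}{\sqrt{139905921600 + 1607824} - \frac{2879}{6}} = \frac{1}{\sqrt{139907529424} - \frac{2879}{6}} = \frac{1}{4 \sqrt{8744220589} - \frac{2879}{6}} = \frac{1}{- \frac{2879}{6} + 4 \sqrt{8744220589}}$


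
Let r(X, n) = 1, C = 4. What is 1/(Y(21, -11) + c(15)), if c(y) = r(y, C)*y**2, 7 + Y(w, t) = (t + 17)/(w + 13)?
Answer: 17/3709 ≈ 0.0045834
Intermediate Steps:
Y(w, t) = -7 + (17 + t)/(13 + w) (Y(w, t) = -7 + (t + 17)/(w + 13) = -7 + (17 + t)/(13 + w))
c(y) = y**2 (c(y) = 1*y**2 = y**2)
1/(Y(21, -11) + c(15)) = 1/((-74 - 11 - 7*21)/(13 + 21) + 15**2) = 1/((-74 - 11 - 147)/34 + 225) = 1/((1/34)*(-232) + 225) = 1/(-116/17 + 225) = 1/(3709/17) = 17/3709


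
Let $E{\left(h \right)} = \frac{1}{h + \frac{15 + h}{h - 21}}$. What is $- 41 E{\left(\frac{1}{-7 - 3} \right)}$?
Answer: $\frac{86510}{1701} \approx 50.858$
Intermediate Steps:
$E{\left(h \right)} = \frac{1}{h + \frac{15 + h}{-21 + h}}$
$- 41 E{\left(\frac{1}{-7 - 3} \right)} = - 41 \frac{-21 + \frac{1}{-7 - 3}}{15 + \left(\frac{1}{-7 - 3}\right)^{2} - \frac{20}{-7 - 3}} = - 41 \frac{-21 + \frac{1}{-10}}{15 + \left(\frac{1}{-10}\right)^{2} - \frac{20}{-10}} = - 41 \frac{-21 - \frac{1}{10}}{15 + \left(- \frac{1}{10}\right)^{2} - -2} = - 41 \frac{1}{15 + \frac{1}{100} + 2} \left(- \frac{211}{10}\right) = - 41 \frac{1}{\frac{1701}{100}} \left(- \frac{211}{10}\right) = - 41 \cdot \frac{100}{1701} \left(- \frac{211}{10}\right) = \left(-41\right) \left(- \frac{2110}{1701}\right) = \frac{86510}{1701}$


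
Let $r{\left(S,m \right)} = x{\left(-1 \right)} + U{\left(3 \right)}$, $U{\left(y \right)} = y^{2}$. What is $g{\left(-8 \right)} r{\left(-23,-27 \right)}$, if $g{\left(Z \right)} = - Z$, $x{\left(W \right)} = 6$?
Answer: $120$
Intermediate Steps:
$r{\left(S,m \right)} = 15$ ($r{\left(S,m \right)} = 6 + 3^{2} = 6 + 9 = 15$)
$g{\left(-8 \right)} r{\left(-23,-27 \right)} = \left(-1\right) \left(-8\right) 15 = 8 \cdot 15 = 120$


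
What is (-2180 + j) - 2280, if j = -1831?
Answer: -6291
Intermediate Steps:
(-2180 + j) - 2280 = (-2180 - 1831) - 2280 = -4011 - 2280 = -6291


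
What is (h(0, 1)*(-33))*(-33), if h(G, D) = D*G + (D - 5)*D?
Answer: -4356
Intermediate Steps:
h(G, D) = D*G + D*(-5 + D) (h(G, D) = D*G + (-5 + D)*D = D*G + D*(-5 + D))
(h(0, 1)*(-33))*(-33) = ((1*(-5 + 1 + 0))*(-33))*(-33) = ((1*(-4))*(-33))*(-33) = -4*(-33)*(-33) = 132*(-33) = -4356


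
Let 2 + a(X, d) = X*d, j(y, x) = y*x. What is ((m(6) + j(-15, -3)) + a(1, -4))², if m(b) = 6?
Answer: 2025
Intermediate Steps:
j(y, x) = x*y
a(X, d) = -2 + X*d
((m(6) + j(-15, -3)) + a(1, -4))² = ((6 - 3*(-15)) + (-2 + 1*(-4)))² = ((6 + 45) + (-2 - 4))² = (51 - 6)² = 45² = 2025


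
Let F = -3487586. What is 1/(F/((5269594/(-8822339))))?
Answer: 2634797/15384332991827 ≈ 1.7126e-7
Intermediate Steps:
1/(F/((5269594/(-8822339)))) = 1/(-3487586/(5269594/(-8822339))) = 1/(-3487586/(5269594*(-1/8822339))) = 1/(-3487586/(-5269594/8822339)) = 1/(-3487586*(-8822339/5269594)) = 1/(15384332991827/2634797) = 2634797/15384332991827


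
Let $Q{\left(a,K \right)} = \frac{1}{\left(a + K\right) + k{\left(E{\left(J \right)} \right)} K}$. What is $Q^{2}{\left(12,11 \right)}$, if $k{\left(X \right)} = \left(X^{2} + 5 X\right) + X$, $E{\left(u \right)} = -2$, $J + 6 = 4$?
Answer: $\frac{1}{4225} \approx 0.00023669$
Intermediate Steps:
$J = -2$ ($J = -6 + 4 = -2$)
$k{\left(X \right)} = X^{2} + 6 X$
$Q{\left(a,K \right)} = \frac{1}{a - 7 K}$ ($Q{\left(a,K \right)} = \frac{1}{\left(a + K\right) + - 2 \left(6 - 2\right) K} = \frac{1}{\left(K + a\right) + \left(-2\right) 4 K} = \frac{1}{\left(K + a\right) - 8 K} = \frac{1}{a - 7 K}$)
$Q^{2}{\left(12,11 \right)} = \left(\frac{1}{12 - 77}\right)^{2} = \left(\frac{1}{-65}\right)^{2} = \left(- \frac{1}{65}\right)^{2} = \frac{1}{4225}$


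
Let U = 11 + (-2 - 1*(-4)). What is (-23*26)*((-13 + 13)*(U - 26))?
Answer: 0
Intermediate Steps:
U = 13 (U = 11 + (-2 + 4) = 11 + 2 = 13)
(-23*26)*((-13 + 13)*(U - 26)) = (-23*26)*((-13 + 13)*(13 - 26)) = -0*(-13) = -598*0 = 0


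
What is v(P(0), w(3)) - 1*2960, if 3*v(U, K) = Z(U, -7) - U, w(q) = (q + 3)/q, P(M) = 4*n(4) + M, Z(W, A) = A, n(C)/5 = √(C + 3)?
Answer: -8887/3 - 20*√7/3 ≈ -2980.0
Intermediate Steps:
n(C) = 5*√(3 + C) (n(C) = 5*√(C + 3) = 5*√(3 + C))
P(M) = M + 20*√7 (P(M) = 4*(5*√(3 + 4)) + M = 4*(5*√7) + M = 20*√7 + M = M + 20*√7)
w(q) = (3 + q)/q
v(U, K) = -7/3 - U/3 (v(U, K) = (-7 - U)/3 = -7/3 - U/3)
v(P(0), w(3)) - 1*2960 = (-7/3 - (0 + 20*√7)/3) - 1*2960 = (-7/3 - 20*√7/3) - 2960 = -8887/3 - 20*√7/3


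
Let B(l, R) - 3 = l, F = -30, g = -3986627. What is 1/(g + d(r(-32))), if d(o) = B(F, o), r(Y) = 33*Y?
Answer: -1/3986654 ≈ -2.5084e-7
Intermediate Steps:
B(l, R) = 3 + l
d(o) = -27 (d(o) = 3 - 30 = -27)
1/(g + d(r(-32))) = 1/(-3986627 - 27) = 1/(-3986654) = -1/3986654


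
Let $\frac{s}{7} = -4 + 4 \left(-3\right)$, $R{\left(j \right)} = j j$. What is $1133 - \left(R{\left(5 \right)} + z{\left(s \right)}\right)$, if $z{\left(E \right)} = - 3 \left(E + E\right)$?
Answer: $436$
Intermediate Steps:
$R{\left(j \right)} = j^{2}$
$s = -112$ ($s = 7 \left(-4 + 4 \left(-3\right)\right) = 7 \left(-4 - 12\right) = 7 \left(-16\right) = -112$)
$z{\left(E \right)} = - 6 E$ ($z{\left(E \right)} = - 3 \cdot 2 E = - 6 E$)
$1133 - \left(R{\left(5 \right)} + z{\left(s \right)}\right) = 1133 - \left(5^{2} - -672\right) = 1133 - \left(25 + 672\right) = 1133 - 697 = 436$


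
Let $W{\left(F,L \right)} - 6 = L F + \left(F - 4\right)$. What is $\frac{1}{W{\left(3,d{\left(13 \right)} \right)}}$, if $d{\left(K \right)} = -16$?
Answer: $- \frac{1}{43} \approx -0.023256$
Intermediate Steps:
$W{\left(F,L \right)} = 2 + F + F L$ ($W{\left(F,L \right)} = 6 + \left(L F + \left(F - 4\right)\right) = 6 + \left(F L + \left(F - 4\right)\right) = 6 + \left(F L + \left(-4 + F\right)\right) = 6 + \left(-4 + F + F L\right) = 2 + F + F L$)
$\frac{1}{W{\left(3,d{\left(13 \right)} \right)}} = \frac{1}{2 + 3 + 3 \left(-16\right)} = \frac{1}{2 + 3 - 48} = \frac{1}{-43} = - \frac{1}{43}$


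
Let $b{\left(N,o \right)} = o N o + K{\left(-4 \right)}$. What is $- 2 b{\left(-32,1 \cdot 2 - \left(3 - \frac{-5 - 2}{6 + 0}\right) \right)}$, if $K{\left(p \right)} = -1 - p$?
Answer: $\frac{2650}{9} \approx 294.44$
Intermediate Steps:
$b{\left(N,o \right)} = 3 + N o^{2}$ ($b{\left(N,o \right)} = o N o - -3 = N o o + \left(-1 + 4\right) = N o^{2} + 3 = 3 + N o^{2}$)
$- 2 b{\left(-32,1 \cdot 2 - \left(3 - \frac{-5 - 2}{6 + 0}\right) \right)} = - 2 \left(3 - 32 \left(1 \cdot 2 - \left(3 - \frac{-5 - 2}{6 + 0}\right)\right)^{2}\right) = - 2 \left(3 - 32 \left(2 - \left(3 + \frac{7}{6}\right)\right)^{2}\right) = - 2 \left(3 - 32 \left(2 - \frac{25}{6}\right)^{2}\right) = - 2 \left(3 - 32 \left(- \frac{13}{6}\right)^{2}\right) = - 2 \left(3 - \frac{1352}{9}\right) = \left(-2\right) \left(- \frac{1325}{9}\right) = \frac{2650}{9}$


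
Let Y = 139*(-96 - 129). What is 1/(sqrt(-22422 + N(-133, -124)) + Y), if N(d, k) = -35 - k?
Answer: -31275/978147958 - I*sqrt(22333)/978147958 ≈ -3.1974e-5 - 1.5278e-7*I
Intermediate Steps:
Y = -31275 (Y = 139*(-225) = -31275)
1/(sqrt(-22422 + N(-133, -124)) + Y) = 1/(sqrt(-22422 + (-35 - 1*(-124))) - 31275) = 1/(sqrt(-22422 + (-35 + 124)) - 31275) = 1/(sqrt(-22422 + 89) - 31275) = 1/(sqrt(-22333) - 31275) = 1/(I*sqrt(22333) - 31275) = 1/(-31275 + I*sqrt(22333))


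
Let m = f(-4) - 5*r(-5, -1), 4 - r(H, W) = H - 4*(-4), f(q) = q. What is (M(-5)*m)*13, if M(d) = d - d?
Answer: 0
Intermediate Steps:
r(H, W) = -12 - H (r(H, W) = 4 - (H - 4*(-4)) = 4 - (H + 16) = 4 - (16 + H) = 4 + (-16 - H) = -12 - H)
M(d) = 0
m = 31 (m = -4 - 5*(-12 - 1*(-5)) = -4 - 5*(-12 + 5) = -4 - 5*(-7) = -4 + 35 = 31)
(M(-5)*m)*13 = (0*31)*13 = 0*13 = 0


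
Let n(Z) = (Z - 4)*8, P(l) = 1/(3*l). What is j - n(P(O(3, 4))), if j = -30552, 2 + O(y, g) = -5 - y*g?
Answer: -1739632/57 ≈ -30520.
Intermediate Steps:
O(y, g) = -7 - g*y (O(y, g) = -2 + (-5 - y*g) = -2 + (-5 - g*y) = -7 - g*y)
P(l) = 1/(3*l)
n(Z) = -32 + 8*Z (n(Z) = (-4 + Z)*8 = -32 + 8*Z)
j - n(P(O(3, 4))) = -30552 - (-32 + 8*(1/(3*(-7 - 1*4*3)))) = -30552 - (-32 + 8*(1/(3*(-7 - 12)))) = -30552 - (-32 + 8*((1/3)/(-19))) = -30552 - (-32 + 8*((1/3)*(-1/19))) = -30552 - (-32 + 8*(-1/57)) = -30552 - (-32 - 8/57) = -30552 - 1*(-1832/57) = -30552 + 1832/57 = -1739632/57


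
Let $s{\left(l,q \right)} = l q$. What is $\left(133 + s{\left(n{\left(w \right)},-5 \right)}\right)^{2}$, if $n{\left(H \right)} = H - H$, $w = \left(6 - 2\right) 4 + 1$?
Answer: $17689$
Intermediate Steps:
$w = 17$ ($w = \left(6 - 2\right) 4 + 1 = 4 \cdot 4 + 1 = 16 + 1 = 17$)
$n{\left(H \right)} = 0$
$\left(133 + s{\left(n{\left(w \right)},-5 \right)}\right)^{2} = \left(133 + 0 \left(-5\right)\right)^{2} = \left(133 + 0\right)^{2} = 133^{2} = 17689$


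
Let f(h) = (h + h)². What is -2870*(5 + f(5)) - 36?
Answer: -301386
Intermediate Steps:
f(h) = 4*h² (f(h) = (2*h)² = 4*h²)
-2870*(5 + f(5)) - 36 = -2870*(5 + 4*5²) - 36 = -2870*(5 + 4*25) - 36 = -2870*(5 + 100) - 36 = -2870*105 - 36 = -287*1050 - 36 = -301350 - 36 = -301386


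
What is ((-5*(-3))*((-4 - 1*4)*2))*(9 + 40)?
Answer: -11760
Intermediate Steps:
((-5*(-3))*((-4 - 1*4)*2))*(9 + 40) = (15*((-4 - 4)*2))*49 = (15*(-8*2))*49 = (15*(-16))*49 = -240*49 = -11760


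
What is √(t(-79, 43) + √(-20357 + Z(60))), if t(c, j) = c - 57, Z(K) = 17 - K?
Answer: 2*√(-34 + 5*I*√51) ≈ 5.5327 + 12.908*I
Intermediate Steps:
t(c, j) = -57 + c
√(t(-79, 43) + √(-20357 + Z(60))) = √((-57 - 79) + √(-20357 + (17 - 1*60))) = √(-136 + √(-20357 + (17 - 60))) = √(-136 + √(-20357 - 43)) = √(-136 + √(-20400)) = √(-136 + 20*I*√51)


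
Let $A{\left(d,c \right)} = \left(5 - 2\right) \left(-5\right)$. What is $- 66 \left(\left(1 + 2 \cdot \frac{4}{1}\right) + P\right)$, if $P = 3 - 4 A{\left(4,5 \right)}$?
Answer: $-4752$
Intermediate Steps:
$A{\left(d,c \right)} = -15$ ($A{\left(d,c \right)} = 3 \left(-5\right) = -15$)
$P = 63$ ($P = 3 - -60 = 3 + 60 = 63$)
$- 66 \left(\left(1 + 2 \cdot \frac{4}{1}\right) + P\right) = - 66 \left(\left(1 + 2 \cdot \frac{4}{1}\right) + 63\right) = - 66 \left(\left(1 + 2 \cdot 4 \cdot 1\right) + 63\right) = - 66 \left(\left(1 + 2 \cdot 4\right) + 63\right) = - 66 \left(\left(1 + 8\right) + 63\right) = - 66 \left(9 + 63\right) = \left(-66\right) 72 = -4752$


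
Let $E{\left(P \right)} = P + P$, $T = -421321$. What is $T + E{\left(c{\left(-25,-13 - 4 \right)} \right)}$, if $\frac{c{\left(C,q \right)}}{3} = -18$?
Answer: $-421429$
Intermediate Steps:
$c{\left(C,q \right)} = -54$ ($c{\left(C,q \right)} = 3 \left(-18\right) = -54$)
$E{\left(P \right)} = 2 P$
$T + E{\left(c{\left(-25,-13 - 4 \right)} \right)} = -421321 + 2 \left(-54\right) = -421321 - 108 = -421429$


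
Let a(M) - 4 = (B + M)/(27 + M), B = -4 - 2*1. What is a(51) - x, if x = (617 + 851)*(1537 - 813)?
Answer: -27633513/26 ≈ -1.0628e+6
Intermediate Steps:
B = -6 (B = -4 - 2 = -6)
a(M) = 4 + (-6 + M)/(27 + M)
x = 1062832 (x = 1468*724 = 1062832)
a(51) - x = (102 + 5*51)/(27 + 51) - 1*1062832 = (102 + 255)/78 - 1062832 = (1/78)*357 - 1062832 = 119/26 - 1062832 = -27633513/26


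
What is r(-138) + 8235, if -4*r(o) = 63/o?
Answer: 1515261/184 ≈ 8235.1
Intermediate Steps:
r(o) = -63/(4*o)
r(-138) + 8235 = -63/4/(-138) + 8235 = -63/4*(-1/138) + 8235 = 21/184 + 8235 = 1515261/184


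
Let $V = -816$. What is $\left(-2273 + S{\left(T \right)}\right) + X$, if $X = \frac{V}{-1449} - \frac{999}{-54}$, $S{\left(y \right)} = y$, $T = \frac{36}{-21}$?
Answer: $- \frac{2178959}{966} \approx -2255.7$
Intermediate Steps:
$T = - \frac{12}{7}$ ($T = 36 \left(- \frac{1}{21}\right) = - \frac{12}{7} \approx -1.7143$)
$X = \frac{18415}{966}$ ($X = - \frac{816}{-1449} - \frac{999}{-54} = \left(-816\right) \left(- \frac{1}{1449}\right) - - \frac{37}{2} = \frac{272}{483} + \frac{37}{2} = \frac{18415}{966} \approx 19.063$)
$\left(-2273 + S{\left(T \right)}\right) + X = \left(-2273 - \frac{12}{7}\right) + \frac{18415}{966} = - \frac{15923}{7} + \frac{18415}{966} = - \frac{2178959}{966}$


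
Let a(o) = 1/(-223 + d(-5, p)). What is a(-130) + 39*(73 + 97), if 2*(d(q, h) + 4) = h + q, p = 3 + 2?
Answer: 1505009/227 ≈ 6630.0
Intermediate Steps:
p = 5
d(q, h) = -4 + h/2 + q/2 (d(q, h) = -4 + (h + q)/2 = -4 + (h/2 + q/2) = -4 + h/2 + q/2)
a(o) = -1/227 (a(o) = 1/(-223 + (-4 + (1/2)*5 + (1/2)*(-5))) = 1/(-223 + (-4 + 5/2 - 5/2)) = 1/(-223 - 4) = 1/(-227) = -1/227)
a(-130) + 39*(73 + 97) = -1/227 + 39*(73 + 97) = -1/227 + 39*170 = -1/227 + 6630 = 1505009/227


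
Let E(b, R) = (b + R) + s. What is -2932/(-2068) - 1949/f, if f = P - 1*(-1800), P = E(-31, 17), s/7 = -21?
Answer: 17614/77033 ≈ 0.22866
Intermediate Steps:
s = -147 (s = 7*(-21) = -147)
E(b, R) = -147 + R + b (E(b, R) = (b + R) - 147 = (R + b) - 147 = -147 + R + b)
P = -161 (P = -147 + 17 - 31 = -161)
f = 1639 (f = -161 - 1*(-1800) = -161 + 1800 = 1639)
-2932/(-2068) - 1949/f = -2932/(-2068) - 1949/1639 = -2932*(-1/2068) - 1949*1/1639 = 733/517 - 1949/1639 = 17614/77033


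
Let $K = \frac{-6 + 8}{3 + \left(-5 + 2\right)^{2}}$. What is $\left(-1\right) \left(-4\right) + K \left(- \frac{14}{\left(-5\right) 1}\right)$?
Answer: $\frac{67}{15} \approx 4.4667$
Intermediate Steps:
$K = \frac{1}{6}$ ($K = \frac{2}{3 + \left(-3\right)^{2}} = \frac{2}{3 + 9} = \frac{2}{12} = 2 \cdot \frac{1}{12} = \frac{1}{6} \approx 0.16667$)
$\left(-1\right) \left(-4\right) + K \left(- \frac{14}{\left(-5\right) 1}\right) = \left(-1\right) \left(-4\right) + \frac{\left(-14\right) \frac{1}{\left(-5\right) 1}}{6} = 4 + \frac{\left(-14\right) \frac{1}{-5}}{6} = 4 + \frac{\left(-14\right) \left(- \frac{1}{5}\right)}{6} = 4 + \frac{1}{6} \cdot \frac{14}{5} = 4 + \frac{7}{15} = \frac{67}{15}$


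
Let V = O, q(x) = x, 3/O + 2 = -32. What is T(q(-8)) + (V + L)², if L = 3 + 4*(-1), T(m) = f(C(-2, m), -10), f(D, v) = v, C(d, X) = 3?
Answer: -10191/1156 ≈ -8.8158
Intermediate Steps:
O = -3/34 (O = 3/(-2 - 32) = 3/(-34) = 3*(-1/34) = -3/34 ≈ -0.088235)
T(m) = -10
V = -3/34 ≈ -0.088235
L = -1 (L = 3 - 4 = -1)
T(q(-8)) + (V + L)² = -10 + (-3/34 - 1)² = -10 + (-37/34)² = -10 + 1369/1156 = -10191/1156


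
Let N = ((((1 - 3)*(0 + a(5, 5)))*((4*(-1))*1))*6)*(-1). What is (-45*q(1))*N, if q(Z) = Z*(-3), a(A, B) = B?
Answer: -32400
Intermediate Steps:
q(Z) = -3*Z
N = -240 (N = ((((1 - 3)*(0 + 5))*((4*(-1))*1))*6)*(-1) = (((-2*5)*(-4*1))*6)*(-1) = (-10*(-4)*6)*(-1) = (40*6)*(-1) = 240*(-1) = -240)
(-45*q(1))*N = -(-135)*(-240) = -45*(-3)*(-240) = 135*(-240) = -32400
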